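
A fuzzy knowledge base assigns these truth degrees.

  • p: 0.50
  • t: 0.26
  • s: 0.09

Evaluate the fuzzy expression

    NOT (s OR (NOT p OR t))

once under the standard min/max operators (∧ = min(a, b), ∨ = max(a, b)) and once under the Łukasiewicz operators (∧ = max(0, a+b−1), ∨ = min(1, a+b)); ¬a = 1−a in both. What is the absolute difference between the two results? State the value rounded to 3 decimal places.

0.350

Under standard min/max:
  NOT p = 1 − 0.50 = 0.50
  NOT p OR t = max(a, b) on (0.50, 0.26) = 0.50
  s OR (NOT p OR t) = max(a, b) on (0.09, 0.50) = 0.50
  NOT (s OR (NOT p OR t)) = 1 − 0.50 = 0.50
  → value = 0.5000
Under Łukasiewicz:
  NOT p = 1 − 0.50 = 0.50
  NOT p OR t = min(1, a+b) on (0.50, 0.26) = 0.76
  s OR (NOT p OR t) = min(1, a+b) on (0.09, 0.76) = 0.85
  NOT (s OR (NOT p OR t)) = 1 − 0.85 = 0.15
  → value = 0.1500
|0.5000 − 0.1500| = 0.350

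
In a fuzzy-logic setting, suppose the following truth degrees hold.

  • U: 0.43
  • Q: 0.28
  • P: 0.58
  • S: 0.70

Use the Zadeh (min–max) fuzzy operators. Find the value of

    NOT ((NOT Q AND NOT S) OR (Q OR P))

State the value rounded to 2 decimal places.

NOT Q = 1 − 0.28 = 0.72
NOT S = 1 − 0.70 = 0.30
NOT Q AND NOT S = min(a, b) on (0.72, 0.30) = 0.30
Q OR P = max(a, b) on (0.28, 0.58) = 0.58
(NOT Q AND NOT S) OR (Q OR P) = max(a, b) on (0.30, 0.58) = 0.58
NOT ((NOT Q AND NOT S) OR (Q OR P)) = 1 − 0.58 = 0.42

0.42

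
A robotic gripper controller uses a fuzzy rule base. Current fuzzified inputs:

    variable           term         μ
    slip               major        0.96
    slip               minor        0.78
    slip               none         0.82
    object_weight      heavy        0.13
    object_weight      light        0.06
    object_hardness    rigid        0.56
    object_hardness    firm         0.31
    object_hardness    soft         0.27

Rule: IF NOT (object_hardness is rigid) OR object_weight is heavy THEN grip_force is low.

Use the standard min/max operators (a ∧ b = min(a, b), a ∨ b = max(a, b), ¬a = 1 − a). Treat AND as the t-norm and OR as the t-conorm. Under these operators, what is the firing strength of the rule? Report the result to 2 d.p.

firing strength: ¬rigid=1−0.56=0.44, heavy=0.13; OR[max(a, b)] → w = 0.44

0.44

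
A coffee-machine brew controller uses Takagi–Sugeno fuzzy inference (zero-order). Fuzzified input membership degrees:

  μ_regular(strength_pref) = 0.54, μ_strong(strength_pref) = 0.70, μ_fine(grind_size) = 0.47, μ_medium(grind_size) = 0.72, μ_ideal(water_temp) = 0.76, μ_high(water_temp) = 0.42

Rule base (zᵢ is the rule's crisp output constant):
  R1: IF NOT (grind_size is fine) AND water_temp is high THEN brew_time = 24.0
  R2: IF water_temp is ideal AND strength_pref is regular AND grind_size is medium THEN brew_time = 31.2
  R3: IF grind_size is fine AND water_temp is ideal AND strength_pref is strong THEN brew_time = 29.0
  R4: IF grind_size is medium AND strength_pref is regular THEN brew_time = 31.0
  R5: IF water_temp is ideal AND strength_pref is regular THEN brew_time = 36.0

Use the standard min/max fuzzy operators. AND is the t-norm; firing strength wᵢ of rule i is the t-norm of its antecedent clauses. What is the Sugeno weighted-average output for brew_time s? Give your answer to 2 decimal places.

30.57

R1 (z=24.0): ¬fine=1−0.47=0.53, high=0.42; AND[min(a, b)] → w = 0.42
R2 (z=31.2): ideal=0.76, regular=0.54, medium=0.72; AND[min(a, b)] → w = 0.54
R3 (z=29.0): fine=0.47, ideal=0.76, strong=0.70; AND[min(a, b)] → w = 0.47
R4 (z=31.0): medium=0.72, regular=0.54; AND[min(a, b)] → w = 0.54
R5 (z=36.0): ideal=0.76, regular=0.54; AND[min(a, b)] → w = 0.54
Weighted average = (0.42·24.0 + 0.54·31.2 + 0.47·29.0 + 0.54·31.0 + 0.54·36.0) / (0.42 + 0.54 + 0.47 + 0.54 + 0.54)
  = 76.7380 / 2.5100 = 30.57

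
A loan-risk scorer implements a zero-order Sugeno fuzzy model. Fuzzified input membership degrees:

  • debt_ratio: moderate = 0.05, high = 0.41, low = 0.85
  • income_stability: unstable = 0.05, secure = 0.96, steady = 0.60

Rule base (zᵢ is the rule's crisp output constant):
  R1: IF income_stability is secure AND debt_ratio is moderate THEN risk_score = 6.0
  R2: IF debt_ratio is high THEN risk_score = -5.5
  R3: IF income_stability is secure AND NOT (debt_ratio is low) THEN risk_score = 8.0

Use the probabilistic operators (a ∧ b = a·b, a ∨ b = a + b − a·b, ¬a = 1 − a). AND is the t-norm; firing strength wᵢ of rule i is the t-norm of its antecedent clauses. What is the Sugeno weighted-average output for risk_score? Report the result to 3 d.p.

R1 (z=6.0): secure=0.96, moderate=0.05; AND[a·b] → w = 0.0480
R2 (z=-5.5): high=0.41 → w = 0.4100
R3 (z=8.0): secure=0.96, ¬low=1−0.85=0.15; AND[a·b] → w = 0.1440
Weighted average = (0.0480·6.0 + 0.4100·-5.5 + 0.1440·8.0) / (0.0480 + 0.4100 + 0.1440)
  = -0.8150 / 0.6020 = -1.354

-1.354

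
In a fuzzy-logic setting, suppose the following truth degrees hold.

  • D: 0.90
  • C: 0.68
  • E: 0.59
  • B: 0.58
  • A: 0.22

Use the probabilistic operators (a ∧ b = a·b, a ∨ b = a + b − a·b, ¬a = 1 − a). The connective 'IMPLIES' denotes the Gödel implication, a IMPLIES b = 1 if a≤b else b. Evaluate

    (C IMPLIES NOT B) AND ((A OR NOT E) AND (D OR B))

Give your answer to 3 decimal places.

0.217

NOT B = 1 − 0.5800 = 0.4200
C IMPLIES NOT B  [Gödel: 1 if a≤b else b] with a=0.6800, b=0.4200 → 0.4200
NOT E = 1 − 0.5900 = 0.4100
A OR NOT E = a + b − a·b on (0.2200, 0.4100) = 0.5398
D OR B = a + b − a·b on (0.9000, 0.5800) = 0.9580
(A OR NOT E) AND (D OR B) = a·b on (0.5398, 0.9580) = 0.5171
(C IMPLIES NOT B) AND ((A OR NOT E) AND (D OR B)) = a·b on (0.4200, 0.5171) = 0.2172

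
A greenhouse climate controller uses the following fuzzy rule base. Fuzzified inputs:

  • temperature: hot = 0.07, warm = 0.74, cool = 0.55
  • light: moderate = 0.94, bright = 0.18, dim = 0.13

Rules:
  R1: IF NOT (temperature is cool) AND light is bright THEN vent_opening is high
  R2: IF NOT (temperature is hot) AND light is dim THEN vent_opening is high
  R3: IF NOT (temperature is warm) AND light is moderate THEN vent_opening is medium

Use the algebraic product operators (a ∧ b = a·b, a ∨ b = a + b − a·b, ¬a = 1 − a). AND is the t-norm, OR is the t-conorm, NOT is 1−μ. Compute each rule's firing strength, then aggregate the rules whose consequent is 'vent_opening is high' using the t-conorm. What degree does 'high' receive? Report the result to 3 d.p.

R1: ¬cool=1−0.55=0.45, bright=0.18; AND[a·b] → w = 0.0810
R2: ¬hot=1−0.07=0.93, dim=0.13; AND[a·b] → w = 0.1209
R3: ¬warm=1−0.74=0.26, moderate=0.94; AND[a·b] → w = 0.2444
Rules with consequent 'high': {R1, R2} → strengths 0.0810, 0.1209
Aggregate via t-conorm [a + b − a·b]: 0.1921

0.192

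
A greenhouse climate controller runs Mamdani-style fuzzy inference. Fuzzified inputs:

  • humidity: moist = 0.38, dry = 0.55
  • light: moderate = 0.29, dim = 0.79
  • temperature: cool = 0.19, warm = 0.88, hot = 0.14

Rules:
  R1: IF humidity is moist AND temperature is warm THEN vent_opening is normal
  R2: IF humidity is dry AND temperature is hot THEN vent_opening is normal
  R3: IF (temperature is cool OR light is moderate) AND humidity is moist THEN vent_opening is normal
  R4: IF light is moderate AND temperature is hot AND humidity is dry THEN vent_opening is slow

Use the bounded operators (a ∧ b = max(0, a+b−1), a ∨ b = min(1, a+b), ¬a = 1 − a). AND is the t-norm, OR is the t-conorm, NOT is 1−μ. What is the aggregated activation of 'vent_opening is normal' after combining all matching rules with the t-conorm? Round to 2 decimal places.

R1: moist=0.38, warm=0.88; AND[max(0, a+b−1)] → w = 0.26
R2: dry=0.55, hot=0.14; AND[max(0, a+b−1)] → w = 0.00
R3: (cool=0.19 OR moderate=0.29) = 0.48; AND[max(0, a+b−1)] with moist=0.38 → w = 0.00
R4: moderate=0.29, hot=0.14, dry=0.55; AND[max(0, a+b−1)] → w = 0.00
Rules with consequent 'normal': {R1, R2, R3} → strengths 0.26, 0.00, 0.00
Aggregate via t-conorm [min(1, a+b)]: 0.26

0.26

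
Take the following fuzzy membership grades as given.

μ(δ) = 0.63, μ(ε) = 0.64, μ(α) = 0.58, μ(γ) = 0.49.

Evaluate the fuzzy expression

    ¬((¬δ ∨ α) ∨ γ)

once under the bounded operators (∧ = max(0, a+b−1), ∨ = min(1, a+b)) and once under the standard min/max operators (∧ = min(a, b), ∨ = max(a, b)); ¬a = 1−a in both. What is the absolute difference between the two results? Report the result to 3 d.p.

Under bounded:
  ¬δ = 1 − 0.63 = 0.37
  ¬δ ∨ α = min(1, a+b) on (0.37, 0.58) = 0.95
  (¬δ ∨ α) ∨ γ = min(1, a+b) on (0.95, 0.49) = 1.00
  ¬((¬δ ∨ α) ∨ γ) = 1 − 1.00 = 0.00
  → value = 0.0000
Under standard min/max:
  ¬δ = 1 − 0.63 = 0.37
  ¬δ ∨ α = max(a, b) on (0.37, 0.58) = 0.58
  (¬δ ∨ α) ∨ γ = max(a, b) on (0.58, 0.49) = 0.58
  ¬((¬δ ∨ α) ∨ γ) = 1 − 0.58 = 0.42
  → value = 0.4200
|0.0000 − 0.4200| = 0.420

0.420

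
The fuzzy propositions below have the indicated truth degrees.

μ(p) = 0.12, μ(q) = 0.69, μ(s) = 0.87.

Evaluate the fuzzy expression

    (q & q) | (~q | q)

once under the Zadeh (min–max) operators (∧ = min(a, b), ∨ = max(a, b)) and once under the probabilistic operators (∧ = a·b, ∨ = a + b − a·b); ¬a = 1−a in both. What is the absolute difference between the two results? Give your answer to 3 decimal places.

0.198

Under Zadeh (min–max):
  q & q = min(a, b) on (0.69, 0.69) = 0.69
  ~q = 1 − 0.69 = 0.31
  ~q | q = max(a, b) on (0.31, 0.69) = 0.69
  (q & q) | (~q | q) = max(a, b) on (0.69, 0.69) = 0.69
  → value = 0.6900
Under probabilistic:
  q & q = a·b on (0.6900, 0.6900) = 0.4761
  ~q = 1 − 0.6900 = 0.3100
  ~q | q = a + b − a·b on (0.3100, 0.6900) = 0.7861
  (q & q) | (~q | q) = a + b − a·b on (0.4761, 0.7861) = 0.8879
  → value = 0.8879
|0.6900 − 0.8879| = 0.198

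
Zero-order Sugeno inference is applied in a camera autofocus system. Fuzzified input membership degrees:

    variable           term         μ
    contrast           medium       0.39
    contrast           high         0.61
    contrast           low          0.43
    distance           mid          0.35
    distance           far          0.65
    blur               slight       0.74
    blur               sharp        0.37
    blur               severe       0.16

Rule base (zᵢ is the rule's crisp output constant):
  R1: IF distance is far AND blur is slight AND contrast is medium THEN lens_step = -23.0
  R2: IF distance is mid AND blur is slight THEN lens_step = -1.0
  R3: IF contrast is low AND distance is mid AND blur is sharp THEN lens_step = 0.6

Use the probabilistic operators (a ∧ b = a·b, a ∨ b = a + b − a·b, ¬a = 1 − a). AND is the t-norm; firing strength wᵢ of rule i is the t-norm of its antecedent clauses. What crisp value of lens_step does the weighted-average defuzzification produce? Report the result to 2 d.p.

-9.04

R1 (z=-23.0): far=0.65, slight=0.74, medium=0.39; AND[a·b] → w = 0.1876
R2 (z=-1.0): mid=0.35, slight=0.74; AND[a·b] → w = 0.2590
R3 (z=0.6): low=0.43, mid=0.35, sharp=0.37; AND[a·b] → w = 0.0557
Weighted average = (0.1876·-23.0 + 0.2590·-1.0 + 0.0557·0.6) / (0.1876 + 0.2590 + 0.0557)
  = -4.5402 / 0.5023 = -9.04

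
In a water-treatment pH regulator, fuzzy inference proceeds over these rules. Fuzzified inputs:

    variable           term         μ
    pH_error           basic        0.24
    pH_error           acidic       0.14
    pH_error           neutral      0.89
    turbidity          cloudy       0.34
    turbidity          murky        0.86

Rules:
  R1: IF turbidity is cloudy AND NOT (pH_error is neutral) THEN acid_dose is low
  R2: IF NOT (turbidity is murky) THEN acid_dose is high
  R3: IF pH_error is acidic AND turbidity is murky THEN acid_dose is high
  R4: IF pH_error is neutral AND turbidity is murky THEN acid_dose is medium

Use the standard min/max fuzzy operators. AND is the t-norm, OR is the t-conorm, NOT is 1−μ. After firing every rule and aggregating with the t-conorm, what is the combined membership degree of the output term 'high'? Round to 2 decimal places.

0.14

R1: cloudy=0.34, ¬neutral=1−0.89=0.11; AND[min(a, b)] → w = 0.11
R2: ¬murky=1−0.86=0.14 → w = 0.14
R3: acidic=0.14, murky=0.86; AND[min(a, b)] → w = 0.14
R4: neutral=0.89, murky=0.86; AND[min(a, b)] → w = 0.86
Rules with consequent 'high': {R2, R3} → strengths 0.14, 0.14
Aggregate via t-conorm [max(a, b)]: 0.14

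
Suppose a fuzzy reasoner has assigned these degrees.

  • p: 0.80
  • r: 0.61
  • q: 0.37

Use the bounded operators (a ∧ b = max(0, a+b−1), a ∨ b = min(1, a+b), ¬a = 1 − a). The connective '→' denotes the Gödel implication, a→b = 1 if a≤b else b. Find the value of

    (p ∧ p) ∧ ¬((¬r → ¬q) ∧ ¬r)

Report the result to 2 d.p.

0.21

p ∧ p = max(0, a+b−1) on (0.80, 0.80) = 0.60
¬r = 1 − 0.61 = 0.39
¬q = 1 − 0.37 = 0.63
¬r → ¬q  [Gödel: 1 if a≤b else b] with a=0.39, b=0.63 → 1.00
¬r = 1 − 0.61 = 0.39
(¬r → ¬q) ∧ ¬r = max(0, a+b−1) on (1.00, 0.39) = 0.39
¬((¬r → ¬q) ∧ ¬r) = 1 − 0.39 = 0.61
(p ∧ p) ∧ ¬((¬r → ¬q) ∧ ¬r) = max(0, a+b−1) on (0.60, 0.61) = 0.21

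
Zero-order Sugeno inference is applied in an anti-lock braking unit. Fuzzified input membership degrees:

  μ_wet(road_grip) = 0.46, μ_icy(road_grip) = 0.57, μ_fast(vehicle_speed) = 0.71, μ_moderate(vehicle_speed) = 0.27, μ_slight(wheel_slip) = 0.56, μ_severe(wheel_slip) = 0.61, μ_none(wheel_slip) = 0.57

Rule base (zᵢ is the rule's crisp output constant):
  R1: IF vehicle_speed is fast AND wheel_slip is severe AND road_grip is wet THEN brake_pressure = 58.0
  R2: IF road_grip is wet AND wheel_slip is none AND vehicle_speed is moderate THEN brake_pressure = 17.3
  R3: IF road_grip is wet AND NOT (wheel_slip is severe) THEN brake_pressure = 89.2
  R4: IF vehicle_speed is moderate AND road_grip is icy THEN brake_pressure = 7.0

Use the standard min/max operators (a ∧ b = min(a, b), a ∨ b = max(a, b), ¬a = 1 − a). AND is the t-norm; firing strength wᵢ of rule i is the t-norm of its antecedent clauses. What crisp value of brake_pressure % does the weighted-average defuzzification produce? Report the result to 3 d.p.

R1 (z=58.0): fast=0.71, severe=0.61, wet=0.46; AND[min(a, b)] → w = 0.46
R2 (z=17.3): wet=0.46, none=0.57, moderate=0.27; AND[min(a, b)] → w = 0.27
R3 (z=89.2): wet=0.46, ¬severe=1−0.61=0.39; AND[min(a, b)] → w = 0.39
R4 (z=7.0): moderate=0.27, icy=0.57; AND[min(a, b)] → w = 0.27
Weighted average = (0.46·58.0 + 0.27·17.3 + 0.39·89.2 + 0.27·7.0) / (0.46 + 0.27 + 0.39 + 0.27)
  = 68.0290 / 1.3900 = 48.942

48.942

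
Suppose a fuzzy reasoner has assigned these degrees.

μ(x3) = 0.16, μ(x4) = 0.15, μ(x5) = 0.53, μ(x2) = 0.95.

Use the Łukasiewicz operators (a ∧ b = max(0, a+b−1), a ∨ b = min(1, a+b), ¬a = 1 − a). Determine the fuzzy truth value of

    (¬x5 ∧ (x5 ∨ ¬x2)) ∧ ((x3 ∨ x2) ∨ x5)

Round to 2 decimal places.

0.05

¬x5 = 1 − 0.53 = 0.47
¬x2 = 1 − 0.95 = 0.05
x5 ∨ ¬x2 = min(1, a+b) on (0.53, 0.05) = 0.58
¬x5 ∧ (x5 ∨ ¬x2) = max(0, a+b−1) on (0.47, 0.58) = 0.05
x3 ∨ x2 = min(1, a+b) on (0.16, 0.95) = 1.00
(x3 ∨ x2) ∨ x5 = min(1, a+b) on (1.00, 0.53) = 1.00
(¬x5 ∧ (x5 ∨ ¬x2)) ∧ ((x3 ∨ x2) ∨ x5) = max(0, a+b−1) on (0.05, 1.00) = 0.05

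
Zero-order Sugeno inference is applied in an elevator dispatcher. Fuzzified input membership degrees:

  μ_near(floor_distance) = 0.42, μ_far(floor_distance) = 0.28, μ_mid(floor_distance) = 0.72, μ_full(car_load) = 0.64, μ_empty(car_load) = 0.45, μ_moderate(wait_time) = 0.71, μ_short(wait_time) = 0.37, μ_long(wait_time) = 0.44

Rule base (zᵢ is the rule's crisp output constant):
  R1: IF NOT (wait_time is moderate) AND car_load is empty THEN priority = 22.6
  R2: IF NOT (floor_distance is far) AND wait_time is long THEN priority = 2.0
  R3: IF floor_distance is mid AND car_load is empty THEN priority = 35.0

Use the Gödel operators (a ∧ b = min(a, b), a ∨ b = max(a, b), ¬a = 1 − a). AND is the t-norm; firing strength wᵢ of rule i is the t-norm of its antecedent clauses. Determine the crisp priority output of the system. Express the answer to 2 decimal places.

R1 (z=22.6): ¬moderate=1−0.71=0.29, empty=0.45; AND[min(a, b)] → w = 0.29
R2 (z=2.0): ¬far=1−0.28=0.72, long=0.44; AND[min(a, b)] → w = 0.44
R3 (z=35.0): mid=0.72, empty=0.45; AND[min(a, b)] → w = 0.45
Weighted average = (0.29·22.6 + 0.44·2.0 + 0.45·35.0) / (0.29 + 0.44 + 0.45)
  = 23.1840 / 1.1800 = 19.65

19.65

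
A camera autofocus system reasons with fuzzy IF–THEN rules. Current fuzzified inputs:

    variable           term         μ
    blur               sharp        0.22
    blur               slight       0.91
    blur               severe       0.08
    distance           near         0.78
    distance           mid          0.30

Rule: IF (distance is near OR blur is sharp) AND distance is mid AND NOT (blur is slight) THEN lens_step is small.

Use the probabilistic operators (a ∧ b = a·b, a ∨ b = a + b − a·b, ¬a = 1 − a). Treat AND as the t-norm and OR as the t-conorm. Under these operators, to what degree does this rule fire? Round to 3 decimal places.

0.022

firing strength: (near=0.78 OR sharp=0.22) = 0.8284; AND[a·b] with mid=0.30, ¬slight=1−0.91=0.09 → w = 0.0224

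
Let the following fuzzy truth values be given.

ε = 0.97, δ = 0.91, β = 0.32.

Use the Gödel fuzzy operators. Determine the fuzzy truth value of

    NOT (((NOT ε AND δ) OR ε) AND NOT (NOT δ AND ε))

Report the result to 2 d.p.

NOT ε = 1 − 0.97 = 0.03
NOT ε AND δ = min(a, b) on (0.03, 0.91) = 0.03
(NOT ε AND δ) OR ε = max(a, b) on (0.03, 0.97) = 0.97
NOT δ = 1 − 0.91 = 0.09
NOT δ AND ε = min(a, b) on (0.09, 0.97) = 0.09
NOT (NOT δ AND ε) = 1 − 0.09 = 0.91
((NOT ε AND δ) OR ε) AND NOT (NOT δ AND ε) = min(a, b) on (0.97, 0.91) = 0.91
NOT (((NOT ε AND δ) OR ε) AND NOT (NOT δ AND ε)) = 1 − 0.91 = 0.09

0.09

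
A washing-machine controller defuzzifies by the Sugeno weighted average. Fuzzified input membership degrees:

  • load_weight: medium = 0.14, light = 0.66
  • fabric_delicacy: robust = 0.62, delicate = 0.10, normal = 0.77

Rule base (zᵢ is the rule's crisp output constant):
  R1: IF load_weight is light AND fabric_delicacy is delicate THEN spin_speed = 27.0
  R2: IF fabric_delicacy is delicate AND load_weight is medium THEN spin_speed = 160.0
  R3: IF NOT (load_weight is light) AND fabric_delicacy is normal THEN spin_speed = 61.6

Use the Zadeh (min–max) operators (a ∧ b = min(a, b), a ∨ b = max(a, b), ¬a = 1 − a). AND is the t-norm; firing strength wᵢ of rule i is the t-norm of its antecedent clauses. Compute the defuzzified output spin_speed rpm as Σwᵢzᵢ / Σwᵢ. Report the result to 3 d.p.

73.415

R1 (z=27.0): light=0.66, delicate=0.10; AND[min(a, b)] → w = 0.10
R2 (z=160.0): delicate=0.10, medium=0.14; AND[min(a, b)] → w = 0.10
R3 (z=61.6): ¬light=1−0.66=0.34, normal=0.77; AND[min(a, b)] → w = 0.34
Weighted average = (0.10·27.0 + 0.10·160.0 + 0.34·61.6) / (0.10 + 0.10 + 0.34)
  = 39.6440 / 0.5400 = 73.415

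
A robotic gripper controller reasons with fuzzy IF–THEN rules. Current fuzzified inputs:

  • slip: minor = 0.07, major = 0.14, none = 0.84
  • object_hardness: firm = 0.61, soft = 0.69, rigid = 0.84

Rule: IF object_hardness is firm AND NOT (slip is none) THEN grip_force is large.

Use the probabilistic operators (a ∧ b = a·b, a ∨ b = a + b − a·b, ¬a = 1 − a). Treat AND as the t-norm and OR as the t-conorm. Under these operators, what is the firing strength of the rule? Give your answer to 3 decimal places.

firing strength: firm=0.61, ¬none=1−0.84=0.16; AND[a·b] → w = 0.0976

0.098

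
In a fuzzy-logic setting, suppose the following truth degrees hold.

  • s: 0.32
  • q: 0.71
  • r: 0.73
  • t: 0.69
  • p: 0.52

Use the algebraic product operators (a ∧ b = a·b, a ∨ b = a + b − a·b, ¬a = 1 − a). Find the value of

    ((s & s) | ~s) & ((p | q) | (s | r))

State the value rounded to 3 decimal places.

0.695

s & s = a·b on (0.3200, 0.3200) = 0.1024
~s = 1 − 0.3200 = 0.6800
(s & s) | ~s = a + b − a·b on (0.1024, 0.6800) = 0.7128
p | q = a + b − a·b on (0.5200, 0.7100) = 0.8608
s | r = a + b − a·b on (0.3200, 0.7300) = 0.8164
(p | q) | (s | r) = a + b − a·b on (0.8608, 0.8164) = 0.9744
((s & s) | ~s) & ((p | q) | (s | r)) = a·b on (0.7128, 0.9744) = 0.6946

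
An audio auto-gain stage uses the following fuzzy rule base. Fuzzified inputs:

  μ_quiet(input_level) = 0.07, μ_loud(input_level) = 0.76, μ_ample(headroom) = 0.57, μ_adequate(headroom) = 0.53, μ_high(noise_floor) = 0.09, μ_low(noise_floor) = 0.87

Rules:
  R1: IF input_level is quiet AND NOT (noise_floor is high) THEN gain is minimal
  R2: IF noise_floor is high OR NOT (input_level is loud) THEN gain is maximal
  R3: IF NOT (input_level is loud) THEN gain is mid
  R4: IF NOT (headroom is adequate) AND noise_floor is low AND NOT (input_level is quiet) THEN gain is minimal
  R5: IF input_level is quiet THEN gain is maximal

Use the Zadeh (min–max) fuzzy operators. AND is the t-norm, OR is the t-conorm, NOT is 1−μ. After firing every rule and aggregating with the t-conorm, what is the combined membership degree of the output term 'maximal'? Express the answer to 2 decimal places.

R1: quiet=0.07, ¬high=1−0.09=0.91; AND[min(a, b)] → w = 0.07
R2: high=0.09, ¬loud=1−0.76=0.24; OR[max(a, b)] → w = 0.24
R3: ¬loud=1−0.76=0.24 → w = 0.24
R4: ¬adequate=1−0.53=0.47, low=0.87, ¬quiet=1−0.07=0.93; AND[min(a, b)] → w = 0.47
R5: quiet=0.07 → w = 0.07
Rules with consequent 'maximal': {R2, R5} → strengths 0.24, 0.07
Aggregate via t-conorm [max(a, b)]: 0.24

0.24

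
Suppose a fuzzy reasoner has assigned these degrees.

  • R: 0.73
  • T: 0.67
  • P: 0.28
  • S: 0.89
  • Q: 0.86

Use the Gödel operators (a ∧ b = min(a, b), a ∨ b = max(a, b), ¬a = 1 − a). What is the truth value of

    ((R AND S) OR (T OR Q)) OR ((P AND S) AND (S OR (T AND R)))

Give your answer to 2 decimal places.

R AND S = min(a, b) on (0.73, 0.89) = 0.73
T OR Q = max(a, b) on (0.67, 0.86) = 0.86
(R AND S) OR (T OR Q) = max(a, b) on (0.73, 0.86) = 0.86
P AND S = min(a, b) on (0.28, 0.89) = 0.28
T AND R = min(a, b) on (0.67, 0.73) = 0.67
S OR (T AND R) = max(a, b) on (0.89, 0.67) = 0.89
(P AND S) AND (S OR (T AND R)) = min(a, b) on (0.28, 0.89) = 0.28
((R AND S) OR (T OR Q)) OR ((P AND S) AND (S OR (T AND R))) = max(a, b) on (0.86, 0.28) = 0.86

0.86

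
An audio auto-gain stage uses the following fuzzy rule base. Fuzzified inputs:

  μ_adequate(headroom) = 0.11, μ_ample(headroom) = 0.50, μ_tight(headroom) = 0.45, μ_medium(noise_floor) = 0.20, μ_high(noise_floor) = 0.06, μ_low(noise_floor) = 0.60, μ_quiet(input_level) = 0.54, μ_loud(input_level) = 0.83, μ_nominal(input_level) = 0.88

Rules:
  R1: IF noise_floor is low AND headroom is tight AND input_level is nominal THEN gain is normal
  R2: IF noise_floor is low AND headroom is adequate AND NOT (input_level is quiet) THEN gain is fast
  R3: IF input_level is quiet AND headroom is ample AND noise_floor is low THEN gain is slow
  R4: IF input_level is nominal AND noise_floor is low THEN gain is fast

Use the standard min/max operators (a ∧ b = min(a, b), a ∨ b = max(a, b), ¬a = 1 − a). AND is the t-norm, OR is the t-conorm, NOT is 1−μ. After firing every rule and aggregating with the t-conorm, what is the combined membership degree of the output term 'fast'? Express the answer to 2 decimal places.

R1: low=0.60, tight=0.45, nominal=0.88; AND[min(a, b)] → w = 0.45
R2: low=0.60, adequate=0.11, ¬quiet=1−0.54=0.46; AND[min(a, b)] → w = 0.11
R3: quiet=0.54, ample=0.50, low=0.60; AND[min(a, b)] → w = 0.50
R4: nominal=0.88, low=0.60; AND[min(a, b)] → w = 0.60
Rules with consequent 'fast': {R2, R4} → strengths 0.11, 0.60
Aggregate via t-conorm [max(a, b)]: 0.60

0.60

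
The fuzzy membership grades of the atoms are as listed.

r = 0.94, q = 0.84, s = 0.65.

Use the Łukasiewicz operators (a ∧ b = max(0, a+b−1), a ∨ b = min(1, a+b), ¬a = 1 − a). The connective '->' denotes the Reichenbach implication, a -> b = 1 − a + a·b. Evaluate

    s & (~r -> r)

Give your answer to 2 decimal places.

0.65

~r = 1 − 0.94 = 0.06
~r -> r  [Reichenbach: 1 − a + a·b] with a=0.06, b=0.94 → 1.00
s & (~r -> r) = max(0, a+b−1) on (0.65, 1.00) = 0.65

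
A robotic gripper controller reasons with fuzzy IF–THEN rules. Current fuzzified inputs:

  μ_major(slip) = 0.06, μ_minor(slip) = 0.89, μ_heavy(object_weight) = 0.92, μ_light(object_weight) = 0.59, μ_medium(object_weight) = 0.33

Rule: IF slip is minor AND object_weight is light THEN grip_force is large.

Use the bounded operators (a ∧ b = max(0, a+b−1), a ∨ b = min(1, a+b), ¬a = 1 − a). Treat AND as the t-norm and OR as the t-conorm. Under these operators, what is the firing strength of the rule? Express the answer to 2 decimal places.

0.48

firing strength: minor=0.89, light=0.59; AND[max(0, a+b−1)] → w = 0.48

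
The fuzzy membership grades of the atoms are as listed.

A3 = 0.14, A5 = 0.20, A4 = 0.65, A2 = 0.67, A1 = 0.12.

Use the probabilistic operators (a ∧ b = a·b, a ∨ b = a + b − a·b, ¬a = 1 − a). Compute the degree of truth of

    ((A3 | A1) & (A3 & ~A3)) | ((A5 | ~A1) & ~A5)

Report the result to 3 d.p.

A3 | A1 = a + b − a·b on (0.1400, 0.1200) = 0.2432
~A3 = 1 − 0.1400 = 0.8600
A3 & ~A3 = a·b on (0.1400, 0.8600) = 0.1204
(A3 | A1) & (A3 & ~A3) = a·b on (0.2432, 0.1204) = 0.0293
~A1 = 1 − 0.1200 = 0.8800
A5 | ~A1 = a + b − a·b on (0.2000, 0.8800) = 0.9040
~A5 = 1 − 0.2000 = 0.8000
(A5 | ~A1) & ~A5 = a·b on (0.9040, 0.8000) = 0.7232
((A3 | A1) & (A3 & ~A3)) | ((A5 | ~A1) & ~A5) = a + b − a·b on (0.0293, 0.7232) = 0.7313

0.731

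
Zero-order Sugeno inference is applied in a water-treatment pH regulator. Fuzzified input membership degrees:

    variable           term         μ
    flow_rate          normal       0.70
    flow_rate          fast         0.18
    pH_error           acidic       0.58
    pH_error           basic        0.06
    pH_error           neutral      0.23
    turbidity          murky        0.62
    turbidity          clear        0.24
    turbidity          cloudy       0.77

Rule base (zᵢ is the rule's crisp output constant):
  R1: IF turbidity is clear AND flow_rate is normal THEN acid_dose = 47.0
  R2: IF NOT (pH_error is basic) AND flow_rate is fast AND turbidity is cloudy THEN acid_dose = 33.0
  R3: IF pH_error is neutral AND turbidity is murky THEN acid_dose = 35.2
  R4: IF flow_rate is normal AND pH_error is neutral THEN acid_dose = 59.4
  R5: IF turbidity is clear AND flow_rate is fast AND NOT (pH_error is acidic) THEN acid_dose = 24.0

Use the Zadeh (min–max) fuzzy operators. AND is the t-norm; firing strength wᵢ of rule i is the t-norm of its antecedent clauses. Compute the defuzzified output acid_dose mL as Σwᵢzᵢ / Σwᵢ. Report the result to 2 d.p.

40.85

R1 (z=47.0): clear=0.24, normal=0.70; AND[min(a, b)] → w = 0.24
R2 (z=33.0): ¬basic=1−0.06=0.94, fast=0.18, cloudy=0.77; AND[min(a, b)] → w = 0.18
R3 (z=35.2): neutral=0.23, murky=0.62; AND[min(a, b)] → w = 0.23
R4 (z=59.4): normal=0.70, neutral=0.23; AND[min(a, b)] → w = 0.23
R5 (z=24.0): clear=0.24, fast=0.18, ¬acidic=1−0.58=0.42; AND[min(a, b)] → w = 0.18
Weighted average = (0.24·47.0 + 0.18·33.0 + 0.23·35.2 + 0.23·59.4 + 0.18·24.0) / (0.24 + 0.18 + 0.23 + 0.23 + 0.18)
  = 43.2980 / 1.0600 = 40.85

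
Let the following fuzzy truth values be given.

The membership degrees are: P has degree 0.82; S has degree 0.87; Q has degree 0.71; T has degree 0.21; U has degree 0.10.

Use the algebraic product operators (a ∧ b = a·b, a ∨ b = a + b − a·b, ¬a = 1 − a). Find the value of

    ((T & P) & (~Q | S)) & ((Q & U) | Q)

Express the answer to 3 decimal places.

0.114

T & P = a·b on (0.2100, 0.8200) = 0.1722
~Q = 1 − 0.7100 = 0.2900
~Q | S = a + b − a·b on (0.2900, 0.8700) = 0.9077
(T & P) & (~Q | S) = a·b on (0.1722, 0.9077) = 0.1563
Q & U = a·b on (0.7100, 0.1000) = 0.0710
(Q & U) | Q = a + b − a·b on (0.0710, 0.7100) = 0.7306
((T & P) & (~Q | S)) & ((Q & U) | Q) = a·b on (0.1563, 0.7306) = 0.1142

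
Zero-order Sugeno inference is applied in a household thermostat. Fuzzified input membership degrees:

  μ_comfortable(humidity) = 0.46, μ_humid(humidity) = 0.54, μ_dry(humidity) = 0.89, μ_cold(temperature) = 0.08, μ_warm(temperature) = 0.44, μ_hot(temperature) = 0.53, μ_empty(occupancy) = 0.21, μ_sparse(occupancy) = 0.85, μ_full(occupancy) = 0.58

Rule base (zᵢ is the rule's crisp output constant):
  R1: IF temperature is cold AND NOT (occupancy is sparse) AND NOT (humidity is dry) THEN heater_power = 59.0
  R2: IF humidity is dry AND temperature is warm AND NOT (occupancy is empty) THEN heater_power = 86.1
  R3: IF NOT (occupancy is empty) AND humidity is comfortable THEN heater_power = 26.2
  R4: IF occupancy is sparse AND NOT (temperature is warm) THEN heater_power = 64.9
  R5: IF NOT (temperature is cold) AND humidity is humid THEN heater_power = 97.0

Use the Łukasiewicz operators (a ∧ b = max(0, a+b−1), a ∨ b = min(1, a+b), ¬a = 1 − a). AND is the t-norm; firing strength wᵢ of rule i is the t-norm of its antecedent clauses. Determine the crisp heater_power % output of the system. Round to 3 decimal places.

R1 (z=59.0): cold=0.08, ¬sparse=1−0.85=0.15, ¬dry=1−0.89=0.11; AND[max(0, a+b−1)] → w = 0.00
R2 (z=86.1): dry=0.89, warm=0.44, ¬empty=1−0.21=0.79; AND[max(0, a+b−1)] → w = 0.12
R3 (z=26.2): ¬empty=1−0.21=0.79, comfortable=0.46; AND[max(0, a+b−1)] → w = 0.25
R4 (z=64.9): sparse=0.85, ¬warm=1−0.44=0.56; AND[max(0, a+b−1)] → w = 0.41
R5 (z=97.0): ¬cold=1−0.08=0.92, humid=0.54; AND[max(0, a+b−1)] → w = 0.46
Weighted average = (0.00·59.0 + 0.12·86.1 + 0.25·26.2 + 0.41·64.9 + 0.46·97.0) / (0.00 + 0.12 + 0.25 + 0.41 + 0.46)
  = 88.1110 / 1.2400 = 71.057

71.057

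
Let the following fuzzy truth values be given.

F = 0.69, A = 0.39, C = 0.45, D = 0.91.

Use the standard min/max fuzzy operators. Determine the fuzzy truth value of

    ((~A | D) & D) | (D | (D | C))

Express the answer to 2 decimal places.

~A = 1 − 0.39 = 0.61
~A | D = max(a, b) on (0.61, 0.91) = 0.91
(~A | D) & D = min(a, b) on (0.91, 0.91) = 0.91
D | C = max(a, b) on (0.91, 0.45) = 0.91
D | (D | C) = max(a, b) on (0.91, 0.91) = 0.91
((~A | D) & D) | (D | (D | C)) = max(a, b) on (0.91, 0.91) = 0.91

0.91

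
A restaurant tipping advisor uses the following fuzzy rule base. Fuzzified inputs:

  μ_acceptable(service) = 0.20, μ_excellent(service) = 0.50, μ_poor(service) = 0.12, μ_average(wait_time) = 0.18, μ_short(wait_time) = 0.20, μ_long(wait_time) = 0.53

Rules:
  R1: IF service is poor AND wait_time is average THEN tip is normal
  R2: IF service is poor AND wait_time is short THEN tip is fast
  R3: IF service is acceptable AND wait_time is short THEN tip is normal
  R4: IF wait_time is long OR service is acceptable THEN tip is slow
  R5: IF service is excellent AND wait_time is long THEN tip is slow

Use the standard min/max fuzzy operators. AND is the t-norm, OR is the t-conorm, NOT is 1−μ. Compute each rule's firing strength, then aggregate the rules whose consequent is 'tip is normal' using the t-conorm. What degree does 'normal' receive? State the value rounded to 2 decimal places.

0.20

R1: poor=0.12, average=0.18; AND[min(a, b)] → w = 0.12
R2: poor=0.12, short=0.20; AND[min(a, b)] → w = 0.12
R3: acceptable=0.20, short=0.20; AND[min(a, b)] → w = 0.20
R4: long=0.53, acceptable=0.20; OR[max(a, b)] → w = 0.53
R5: excellent=0.50, long=0.53; AND[min(a, b)] → w = 0.50
Rules with consequent 'normal': {R1, R3} → strengths 0.12, 0.20
Aggregate via t-conorm [max(a, b)]: 0.20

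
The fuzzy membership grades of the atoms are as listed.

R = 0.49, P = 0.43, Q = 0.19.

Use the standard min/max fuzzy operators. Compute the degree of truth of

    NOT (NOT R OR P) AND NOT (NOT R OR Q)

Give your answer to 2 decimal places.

NOT R = 1 − 0.49 = 0.51
NOT R OR P = max(a, b) on (0.51, 0.43) = 0.51
NOT (NOT R OR P) = 1 − 0.51 = 0.49
NOT R = 1 − 0.49 = 0.51
NOT R OR Q = max(a, b) on (0.51, 0.19) = 0.51
NOT (NOT R OR Q) = 1 − 0.51 = 0.49
NOT (NOT R OR P) AND NOT (NOT R OR Q) = min(a, b) on (0.49, 0.49) = 0.49

0.49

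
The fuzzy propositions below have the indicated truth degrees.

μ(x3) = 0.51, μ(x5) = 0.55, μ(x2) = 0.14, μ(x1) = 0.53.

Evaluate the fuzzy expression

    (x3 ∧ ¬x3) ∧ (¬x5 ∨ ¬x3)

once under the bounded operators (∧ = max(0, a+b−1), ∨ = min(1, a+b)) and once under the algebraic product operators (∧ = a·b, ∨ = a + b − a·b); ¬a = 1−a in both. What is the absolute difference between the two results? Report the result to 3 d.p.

0.180

Under bounded:
  ¬x3 = 1 − 0.51 = 0.49
  x3 ∧ ¬x3 = max(0, a+b−1) on (0.51, 0.49) = 0.00
  ¬x5 = 1 − 0.55 = 0.45
  ¬x3 = 1 − 0.51 = 0.49
  ¬x5 ∨ ¬x3 = min(1, a+b) on (0.45, 0.49) = 0.94
  (x3 ∧ ¬x3) ∧ (¬x5 ∨ ¬x3) = max(0, a+b−1) on (0.00, 0.94) = 0.00
  → value = 0.0000
Under algebraic product:
  ¬x3 = 1 − 0.5100 = 0.4900
  x3 ∧ ¬x3 = a·b on (0.5100, 0.4900) = 0.2499
  ¬x5 = 1 − 0.5500 = 0.4500
  ¬x3 = 1 − 0.5100 = 0.4900
  ¬x5 ∨ ¬x3 = a + b − a·b on (0.4500, 0.4900) = 0.7195
  (x3 ∧ ¬x3) ∧ (¬x5 ∨ ¬x3) = a·b on (0.2499, 0.7195) = 0.1798
  → value = 0.1798
|0.0000 − 0.1798| = 0.180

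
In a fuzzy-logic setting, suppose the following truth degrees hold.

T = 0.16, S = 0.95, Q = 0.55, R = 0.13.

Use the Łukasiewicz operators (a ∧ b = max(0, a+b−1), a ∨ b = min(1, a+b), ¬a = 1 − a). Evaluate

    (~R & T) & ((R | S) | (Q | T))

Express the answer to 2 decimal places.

~R = 1 − 0.13 = 0.87
~R & T = max(0, a+b−1) on (0.87, 0.16) = 0.03
R | S = min(1, a+b) on (0.13, 0.95) = 1.00
Q | T = min(1, a+b) on (0.55, 0.16) = 0.71
(R | S) | (Q | T) = min(1, a+b) on (1.00, 0.71) = 1.00
(~R & T) & ((R | S) | (Q | T)) = max(0, a+b−1) on (0.03, 1.00) = 0.03

0.03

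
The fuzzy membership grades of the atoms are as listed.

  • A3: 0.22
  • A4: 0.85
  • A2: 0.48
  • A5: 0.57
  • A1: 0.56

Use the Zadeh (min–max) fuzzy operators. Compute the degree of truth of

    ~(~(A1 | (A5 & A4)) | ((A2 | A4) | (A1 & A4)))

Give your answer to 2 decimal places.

0.15

A5 & A4 = min(a, b) on (0.57, 0.85) = 0.57
A1 | (A5 & A4) = max(a, b) on (0.56, 0.57) = 0.57
~(A1 | (A5 & A4)) = 1 − 0.57 = 0.43
A2 | A4 = max(a, b) on (0.48, 0.85) = 0.85
A1 & A4 = min(a, b) on (0.56, 0.85) = 0.56
(A2 | A4) | (A1 & A4) = max(a, b) on (0.85, 0.56) = 0.85
~(A1 | (A5 & A4)) | ((A2 | A4) | (A1 & A4)) = max(a, b) on (0.43, 0.85) = 0.85
~(~(A1 | (A5 & A4)) | ((A2 | A4) | (A1 & A4))) = 1 − 0.85 = 0.15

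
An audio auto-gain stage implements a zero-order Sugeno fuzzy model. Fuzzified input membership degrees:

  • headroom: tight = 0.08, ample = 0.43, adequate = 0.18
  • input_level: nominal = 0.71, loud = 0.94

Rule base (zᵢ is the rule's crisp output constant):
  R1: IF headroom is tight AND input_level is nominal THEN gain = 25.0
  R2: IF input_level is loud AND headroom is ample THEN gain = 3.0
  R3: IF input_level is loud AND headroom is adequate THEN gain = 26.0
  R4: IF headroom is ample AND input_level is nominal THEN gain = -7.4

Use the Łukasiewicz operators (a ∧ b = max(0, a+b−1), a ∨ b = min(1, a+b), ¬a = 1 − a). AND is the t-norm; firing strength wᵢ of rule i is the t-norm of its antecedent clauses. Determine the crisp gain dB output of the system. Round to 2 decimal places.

5.07

R1 (z=25.0): tight=0.08, nominal=0.71; AND[max(0, a+b−1)] → w = 0.00
R2 (z=3.0): loud=0.94, ample=0.43; AND[max(0, a+b−1)] → w = 0.37
R3 (z=26.0): loud=0.94, adequate=0.18; AND[max(0, a+b−1)] → w = 0.12
R4 (z=-7.4): ample=0.43, nominal=0.71; AND[max(0, a+b−1)] → w = 0.14
Weighted average = (0.00·25.0 + 0.37·3.0 + 0.12·26.0 + 0.14·-7.4) / (0.00 + 0.37 + 0.12 + 0.14)
  = 3.1940 / 0.6300 = 5.07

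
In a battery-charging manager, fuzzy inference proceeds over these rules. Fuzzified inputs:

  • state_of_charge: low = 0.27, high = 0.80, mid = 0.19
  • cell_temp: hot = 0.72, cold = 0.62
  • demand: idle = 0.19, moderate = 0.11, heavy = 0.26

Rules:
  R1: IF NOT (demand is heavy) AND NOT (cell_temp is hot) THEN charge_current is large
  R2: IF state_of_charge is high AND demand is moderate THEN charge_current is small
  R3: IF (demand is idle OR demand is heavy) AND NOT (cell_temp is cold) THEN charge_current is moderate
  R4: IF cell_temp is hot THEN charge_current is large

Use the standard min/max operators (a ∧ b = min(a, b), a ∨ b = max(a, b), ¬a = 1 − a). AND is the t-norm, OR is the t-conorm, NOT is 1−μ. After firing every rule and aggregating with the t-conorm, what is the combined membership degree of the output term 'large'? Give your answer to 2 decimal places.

0.72

R1: ¬heavy=1−0.26=0.74, ¬hot=1−0.72=0.28; AND[min(a, b)] → w = 0.28
R2: high=0.80, moderate=0.11; AND[min(a, b)] → w = 0.11
R3: (idle=0.19 OR heavy=0.26) = 0.26; AND[min(a, b)] with ¬cold=1−0.62=0.38 → w = 0.26
R4: hot=0.72 → w = 0.72
Rules with consequent 'large': {R1, R4} → strengths 0.28, 0.72
Aggregate via t-conorm [max(a, b)]: 0.72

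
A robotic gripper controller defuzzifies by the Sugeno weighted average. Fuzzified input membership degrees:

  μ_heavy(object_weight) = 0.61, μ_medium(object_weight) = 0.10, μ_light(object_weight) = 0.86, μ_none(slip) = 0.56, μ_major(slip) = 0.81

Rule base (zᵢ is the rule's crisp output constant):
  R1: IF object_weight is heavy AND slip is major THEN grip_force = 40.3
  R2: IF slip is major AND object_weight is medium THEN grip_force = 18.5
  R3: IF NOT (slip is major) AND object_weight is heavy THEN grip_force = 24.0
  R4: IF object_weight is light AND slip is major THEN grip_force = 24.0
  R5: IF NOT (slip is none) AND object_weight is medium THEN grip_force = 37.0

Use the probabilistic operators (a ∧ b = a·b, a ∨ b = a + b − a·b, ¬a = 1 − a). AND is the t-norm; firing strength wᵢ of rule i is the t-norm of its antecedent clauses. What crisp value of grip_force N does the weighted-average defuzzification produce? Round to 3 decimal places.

R1 (z=40.3): heavy=0.61, major=0.81; AND[a·b] → w = 0.4941
R2 (z=18.5): major=0.81, medium=0.10; AND[a·b] → w = 0.0810
R3 (z=24.0): ¬major=1−0.81=0.19, heavy=0.61; AND[a·b] → w = 0.1159
R4 (z=24.0): light=0.86, major=0.81; AND[a·b] → w = 0.6966
R5 (z=37.0): ¬none=1−0.56=0.44, medium=0.10; AND[a·b] → w = 0.0440
Weighted average = (0.4941·40.3 + 0.0810·18.5 + 0.1159·24.0 + 0.6966·24.0 + 0.0440·37.0) / (0.4941 + 0.0810 + 0.1159 + 0.6966 + 0.0440)
  = 42.5387 / 1.4316 = 29.714

29.714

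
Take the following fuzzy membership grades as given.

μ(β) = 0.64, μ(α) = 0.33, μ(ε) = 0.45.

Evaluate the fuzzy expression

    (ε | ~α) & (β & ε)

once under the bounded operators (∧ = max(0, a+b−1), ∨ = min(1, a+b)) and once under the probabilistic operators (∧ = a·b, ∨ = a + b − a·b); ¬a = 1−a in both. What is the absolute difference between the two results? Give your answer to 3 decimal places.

0.146

Under bounded:
  ~α = 1 − 0.33 = 0.67
  ε | ~α = min(1, a+b) on (0.45, 0.67) = 1.00
  β & ε = max(0, a+b−1) on (0.64, 0.45) = 0.09
  (ε | ~α) & (β & ε) = max(0, a+b−1) on (1.00, 0.09) = 0.09
  → value = 0.0900
Under probabilistic:
  ~α = 1 − 0.3300 = 0.6700
  ε | ~α = a + b − a·b on (0.4500, 0.6700) = 0.8185
  β & ε = a·b on (0.6400, 0.4500) = 0.2880
  (ε | ~α) & (β & ε) = a·b on (0.8185, 0.2880) = 0.2357
  → value = 0.2357
|0.0900 − 0.2357| = 0.146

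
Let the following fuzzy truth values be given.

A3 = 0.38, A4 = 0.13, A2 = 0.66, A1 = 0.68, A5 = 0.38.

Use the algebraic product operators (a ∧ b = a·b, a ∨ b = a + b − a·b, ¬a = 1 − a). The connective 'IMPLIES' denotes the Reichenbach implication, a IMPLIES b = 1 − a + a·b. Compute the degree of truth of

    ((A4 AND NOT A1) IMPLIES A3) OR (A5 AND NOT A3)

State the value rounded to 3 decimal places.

NOT A1 = 1 − 0.6800 = 0.3200
A4 AND NOT A1 = a·b on (0.1300, 0.3200) = 0.0416
(A4 AND NOT A1) IMPLIES A3  [Reichenbach: 1 − a + a·b] with a=0.0416, b=0.3800 → 0.9742
NOT A3 = 1 − 0.3800 = 0.6200
A5 AND NOT A3 = a·b on (0.3800, 0.6200) = 0.2356
((A4 AND NOT A1) IMPLIES A3) OR (A5 AND NOT A3) = a + b − a·b on (0.9742, 0.2356) = 0.9803

0.980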